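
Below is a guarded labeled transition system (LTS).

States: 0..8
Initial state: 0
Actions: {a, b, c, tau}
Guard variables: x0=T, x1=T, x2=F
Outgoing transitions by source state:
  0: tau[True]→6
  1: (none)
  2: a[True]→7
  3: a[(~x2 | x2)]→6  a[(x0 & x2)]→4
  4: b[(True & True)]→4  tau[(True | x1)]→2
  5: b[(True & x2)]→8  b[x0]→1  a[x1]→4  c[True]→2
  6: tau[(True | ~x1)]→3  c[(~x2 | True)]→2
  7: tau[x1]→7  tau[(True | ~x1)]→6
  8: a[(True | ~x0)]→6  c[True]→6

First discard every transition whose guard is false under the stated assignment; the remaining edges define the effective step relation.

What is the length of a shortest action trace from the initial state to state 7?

Answer: 3

Working:
BFS to 7:
  depth 0: {0}
  depth 1: {6}
  depth 2: {2,3}
  depth 3: {7}
first hit 7 at d=3 via tau·c·a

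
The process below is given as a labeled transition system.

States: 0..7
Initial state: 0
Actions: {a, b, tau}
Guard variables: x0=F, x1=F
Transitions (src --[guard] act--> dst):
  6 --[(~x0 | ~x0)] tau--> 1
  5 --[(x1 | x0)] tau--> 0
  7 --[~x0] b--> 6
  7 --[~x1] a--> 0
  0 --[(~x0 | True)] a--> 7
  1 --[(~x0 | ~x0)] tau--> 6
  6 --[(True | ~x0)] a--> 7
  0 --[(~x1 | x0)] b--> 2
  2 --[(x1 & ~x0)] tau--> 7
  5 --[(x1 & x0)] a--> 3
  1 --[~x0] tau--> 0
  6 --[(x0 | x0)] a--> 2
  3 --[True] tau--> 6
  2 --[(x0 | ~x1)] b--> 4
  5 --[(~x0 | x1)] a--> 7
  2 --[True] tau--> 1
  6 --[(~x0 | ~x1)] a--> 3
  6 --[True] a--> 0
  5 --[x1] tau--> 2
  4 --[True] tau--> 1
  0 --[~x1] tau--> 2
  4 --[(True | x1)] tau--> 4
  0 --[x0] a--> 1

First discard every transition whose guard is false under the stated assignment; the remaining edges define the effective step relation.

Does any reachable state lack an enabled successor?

Reachable = {0,1,2,3,4,6,7}
  0: a→7  b→2  tau→2  [deg 3]
  1: tau→0  tau→6  [deg 2]
  2: b→4  tau→1  [deg 2]
  3: tau→6  [deg 1]
  4: tau→1  tau→4  [deg 2]
  6: a→0  a→3  a→7  tau→1  [deg 4]
  7: a→0  b→6  [deg 2]

Answer: DEADLOCK-FREE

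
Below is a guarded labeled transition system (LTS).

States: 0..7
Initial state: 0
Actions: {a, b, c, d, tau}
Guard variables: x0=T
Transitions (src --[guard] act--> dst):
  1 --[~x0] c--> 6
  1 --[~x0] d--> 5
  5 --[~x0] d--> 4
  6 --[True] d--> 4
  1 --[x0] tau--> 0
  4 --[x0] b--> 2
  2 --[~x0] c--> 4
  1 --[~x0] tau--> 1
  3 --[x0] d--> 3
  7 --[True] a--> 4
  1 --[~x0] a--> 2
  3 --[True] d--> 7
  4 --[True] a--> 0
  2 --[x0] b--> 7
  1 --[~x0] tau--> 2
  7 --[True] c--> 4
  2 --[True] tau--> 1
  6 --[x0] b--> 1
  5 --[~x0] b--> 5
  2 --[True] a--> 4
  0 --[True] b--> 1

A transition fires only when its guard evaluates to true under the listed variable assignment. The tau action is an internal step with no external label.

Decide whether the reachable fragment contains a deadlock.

R = {0,1}
  0: b→1  [1 exit(s)]
  1: tau→0  [1 exit(s)]

Answer: DEADLOCK-FREE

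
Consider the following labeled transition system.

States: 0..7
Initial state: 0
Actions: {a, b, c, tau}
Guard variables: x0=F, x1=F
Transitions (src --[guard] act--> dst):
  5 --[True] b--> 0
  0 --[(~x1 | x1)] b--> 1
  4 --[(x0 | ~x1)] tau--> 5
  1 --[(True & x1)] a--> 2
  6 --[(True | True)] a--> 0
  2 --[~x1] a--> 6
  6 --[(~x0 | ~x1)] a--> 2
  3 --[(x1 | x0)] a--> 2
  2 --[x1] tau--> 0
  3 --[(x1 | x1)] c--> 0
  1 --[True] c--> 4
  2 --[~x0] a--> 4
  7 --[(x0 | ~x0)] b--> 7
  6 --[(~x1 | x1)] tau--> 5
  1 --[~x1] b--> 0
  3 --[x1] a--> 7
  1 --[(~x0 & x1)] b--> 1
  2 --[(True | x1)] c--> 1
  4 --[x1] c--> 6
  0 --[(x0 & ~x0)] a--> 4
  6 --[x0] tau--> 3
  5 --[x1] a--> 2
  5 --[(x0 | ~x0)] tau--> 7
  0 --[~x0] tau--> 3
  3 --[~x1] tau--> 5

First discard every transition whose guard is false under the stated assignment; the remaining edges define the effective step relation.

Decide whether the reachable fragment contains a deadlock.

Answer: DEADLOCK-FREE

Trace:
R = {0,1,3,4,5,7}
  0: b→1  tau→3  [2 out]
  1: b→0  c→4  [2 out]
  3: tau→5  [1 out]
  4: tau→5  [1 out]
  5: b→0  tau→7  [2 out]
  7: b→7  [1 out]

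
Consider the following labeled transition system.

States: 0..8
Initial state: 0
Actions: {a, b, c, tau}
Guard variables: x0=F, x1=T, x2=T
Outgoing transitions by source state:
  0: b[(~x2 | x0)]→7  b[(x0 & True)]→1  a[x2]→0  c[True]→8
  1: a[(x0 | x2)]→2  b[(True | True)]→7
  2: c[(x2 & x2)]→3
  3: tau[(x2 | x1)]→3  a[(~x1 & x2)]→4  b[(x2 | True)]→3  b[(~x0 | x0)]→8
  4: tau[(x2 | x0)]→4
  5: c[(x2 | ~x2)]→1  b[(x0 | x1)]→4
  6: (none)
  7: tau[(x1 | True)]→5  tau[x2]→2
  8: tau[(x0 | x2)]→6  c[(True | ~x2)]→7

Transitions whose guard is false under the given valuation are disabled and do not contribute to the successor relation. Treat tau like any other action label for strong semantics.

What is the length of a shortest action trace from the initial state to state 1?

Layered search for 1:
  L0 = {0}
  L1 = {8}
  L2 = {6,7}
  L3 = {2,5}
  L4 = {1,3,4}
depth(1)=4, e.g. c·c·tau·c

Answer: 4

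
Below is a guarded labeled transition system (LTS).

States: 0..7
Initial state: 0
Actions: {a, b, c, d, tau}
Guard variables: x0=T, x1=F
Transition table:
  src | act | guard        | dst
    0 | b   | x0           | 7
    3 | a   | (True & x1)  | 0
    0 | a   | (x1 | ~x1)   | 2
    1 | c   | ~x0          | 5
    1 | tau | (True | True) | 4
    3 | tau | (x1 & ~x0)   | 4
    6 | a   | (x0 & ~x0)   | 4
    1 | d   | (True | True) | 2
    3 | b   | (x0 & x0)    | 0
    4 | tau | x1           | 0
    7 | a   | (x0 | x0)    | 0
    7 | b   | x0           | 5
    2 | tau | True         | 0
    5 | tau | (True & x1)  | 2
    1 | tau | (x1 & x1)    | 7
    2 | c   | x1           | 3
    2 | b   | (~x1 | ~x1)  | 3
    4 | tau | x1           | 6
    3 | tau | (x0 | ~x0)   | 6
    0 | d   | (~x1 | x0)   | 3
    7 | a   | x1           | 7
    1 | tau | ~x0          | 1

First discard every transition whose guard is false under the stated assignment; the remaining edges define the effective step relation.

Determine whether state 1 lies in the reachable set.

After dropping false guards: 11 live edges.
L0 = {0}
L1 = {2,3,7}  cumulative {0,2,3,7}
L2 = {5,6}  cumulative {0,2,3,5,6,7}
R = {0,2,3,5,6,7}

Answer: UNREACHABLE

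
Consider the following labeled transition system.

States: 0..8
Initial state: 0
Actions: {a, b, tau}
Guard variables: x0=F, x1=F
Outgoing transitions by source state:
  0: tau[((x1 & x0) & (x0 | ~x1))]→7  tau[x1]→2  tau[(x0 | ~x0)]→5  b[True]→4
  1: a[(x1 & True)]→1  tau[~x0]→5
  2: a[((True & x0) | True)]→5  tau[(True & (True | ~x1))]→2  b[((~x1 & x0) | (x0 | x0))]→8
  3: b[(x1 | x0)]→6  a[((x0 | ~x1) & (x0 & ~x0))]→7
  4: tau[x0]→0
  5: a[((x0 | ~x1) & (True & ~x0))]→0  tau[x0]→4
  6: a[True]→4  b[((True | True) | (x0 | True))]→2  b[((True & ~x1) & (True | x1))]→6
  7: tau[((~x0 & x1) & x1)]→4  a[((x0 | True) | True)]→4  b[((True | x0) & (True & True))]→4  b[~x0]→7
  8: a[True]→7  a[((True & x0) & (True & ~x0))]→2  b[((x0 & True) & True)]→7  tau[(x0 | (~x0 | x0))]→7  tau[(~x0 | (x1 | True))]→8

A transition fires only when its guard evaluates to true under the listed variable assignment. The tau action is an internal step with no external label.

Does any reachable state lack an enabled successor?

R = {0,4,5}
  0: b→4  tau→5  [2 exit(s)]
  4: ∅  [STUCK]
  5: a→0  [1 exit(s)]
Path to 4: b

Answer: DEADLOCK at state 4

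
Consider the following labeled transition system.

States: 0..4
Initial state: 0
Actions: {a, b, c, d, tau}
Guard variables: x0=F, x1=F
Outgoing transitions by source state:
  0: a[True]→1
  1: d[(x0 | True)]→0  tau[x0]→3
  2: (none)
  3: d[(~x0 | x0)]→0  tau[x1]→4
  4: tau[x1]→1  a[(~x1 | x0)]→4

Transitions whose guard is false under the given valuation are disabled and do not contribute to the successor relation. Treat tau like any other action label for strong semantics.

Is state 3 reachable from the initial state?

Answer: UNREACHABLE

Working:
After dropping false guards: 4 live edges.
Layer 0: {0}
Layer 1: {1}  total {0,1}
Reach set: {0,1}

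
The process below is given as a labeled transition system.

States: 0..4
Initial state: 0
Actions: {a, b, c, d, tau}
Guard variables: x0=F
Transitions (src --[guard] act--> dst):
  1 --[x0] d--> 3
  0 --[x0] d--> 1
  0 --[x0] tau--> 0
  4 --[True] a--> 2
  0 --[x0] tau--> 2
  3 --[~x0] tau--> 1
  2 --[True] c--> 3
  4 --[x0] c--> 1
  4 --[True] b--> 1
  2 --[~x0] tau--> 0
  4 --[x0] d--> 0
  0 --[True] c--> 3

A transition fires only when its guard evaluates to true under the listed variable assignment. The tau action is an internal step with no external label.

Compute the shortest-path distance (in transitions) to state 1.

Answer: 2

Working:
Layered search for 1:
  L0 = {0}
  L1 = {3}
  L2 = {1}
1 enters at depth 2; path c·tau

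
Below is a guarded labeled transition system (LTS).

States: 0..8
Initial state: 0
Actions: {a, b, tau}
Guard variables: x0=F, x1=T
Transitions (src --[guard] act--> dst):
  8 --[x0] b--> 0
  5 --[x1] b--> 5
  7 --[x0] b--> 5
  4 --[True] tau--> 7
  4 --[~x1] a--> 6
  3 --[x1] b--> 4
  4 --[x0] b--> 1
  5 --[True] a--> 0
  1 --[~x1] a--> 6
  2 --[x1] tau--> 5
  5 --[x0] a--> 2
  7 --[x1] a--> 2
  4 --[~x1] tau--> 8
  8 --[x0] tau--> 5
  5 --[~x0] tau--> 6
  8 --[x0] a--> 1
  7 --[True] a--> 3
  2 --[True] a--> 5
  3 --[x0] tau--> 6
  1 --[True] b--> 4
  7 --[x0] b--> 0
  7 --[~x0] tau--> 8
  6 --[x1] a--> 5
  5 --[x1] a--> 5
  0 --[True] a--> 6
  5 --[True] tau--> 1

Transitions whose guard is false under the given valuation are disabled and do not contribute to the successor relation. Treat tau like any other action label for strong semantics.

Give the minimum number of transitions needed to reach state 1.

Breadth-first toward 1:
  Layer 0: {0}
  Layer 1: {6}
  Layer 2: {5}
  Layer 3: {1}
first hit 1 at d=3 via a·a·tau

Answer: 3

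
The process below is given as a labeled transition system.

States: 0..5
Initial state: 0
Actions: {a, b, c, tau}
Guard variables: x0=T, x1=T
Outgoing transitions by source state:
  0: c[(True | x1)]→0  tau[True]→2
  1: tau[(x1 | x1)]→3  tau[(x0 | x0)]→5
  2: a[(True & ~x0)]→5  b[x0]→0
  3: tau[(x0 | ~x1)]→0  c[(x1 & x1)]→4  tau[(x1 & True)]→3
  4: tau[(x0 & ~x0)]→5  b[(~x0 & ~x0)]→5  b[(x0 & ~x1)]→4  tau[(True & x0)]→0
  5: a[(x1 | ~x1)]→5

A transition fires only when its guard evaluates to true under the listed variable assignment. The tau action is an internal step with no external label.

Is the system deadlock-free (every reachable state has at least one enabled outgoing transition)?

Answer: DEADLOCK-FREE

Working:
R = {0,2}
  0: c→0  tau→2  [deg 2]
  2: b→0  [deg 1]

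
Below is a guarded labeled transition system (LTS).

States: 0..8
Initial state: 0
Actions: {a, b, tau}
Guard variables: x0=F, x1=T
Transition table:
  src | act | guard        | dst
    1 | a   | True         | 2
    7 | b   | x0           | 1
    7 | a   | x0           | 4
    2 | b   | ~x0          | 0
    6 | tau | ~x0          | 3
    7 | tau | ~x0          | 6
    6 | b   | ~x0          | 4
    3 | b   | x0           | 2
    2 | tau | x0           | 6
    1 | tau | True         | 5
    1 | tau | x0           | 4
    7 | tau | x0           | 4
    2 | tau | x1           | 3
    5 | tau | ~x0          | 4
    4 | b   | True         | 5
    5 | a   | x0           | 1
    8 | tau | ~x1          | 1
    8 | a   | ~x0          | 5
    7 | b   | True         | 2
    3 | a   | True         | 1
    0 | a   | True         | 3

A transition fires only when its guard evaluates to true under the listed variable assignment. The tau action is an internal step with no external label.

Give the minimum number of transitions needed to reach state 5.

Answer: 3

Analysis:
Breadth-first toward 5:
  Layer 0: {0}
  Layer 1: {3}
  Layer 2: {1}
  Layer 3: {2,5}
first hit 5 at d=3 via a·a·tau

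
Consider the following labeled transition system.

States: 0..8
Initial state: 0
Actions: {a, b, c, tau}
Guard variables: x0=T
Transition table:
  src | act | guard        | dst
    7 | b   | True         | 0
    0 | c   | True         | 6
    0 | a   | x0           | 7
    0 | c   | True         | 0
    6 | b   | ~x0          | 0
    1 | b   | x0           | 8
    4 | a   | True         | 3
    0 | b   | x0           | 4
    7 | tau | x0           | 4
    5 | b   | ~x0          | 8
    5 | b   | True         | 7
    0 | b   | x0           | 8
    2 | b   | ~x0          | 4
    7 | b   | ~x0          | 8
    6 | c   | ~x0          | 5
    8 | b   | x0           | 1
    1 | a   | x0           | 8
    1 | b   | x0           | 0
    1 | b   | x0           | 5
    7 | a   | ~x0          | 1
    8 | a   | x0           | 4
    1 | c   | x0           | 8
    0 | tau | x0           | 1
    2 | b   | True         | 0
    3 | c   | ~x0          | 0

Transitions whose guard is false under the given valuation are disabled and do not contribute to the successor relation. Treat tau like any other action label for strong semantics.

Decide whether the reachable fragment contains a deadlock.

Answer: DEADLOCK at state 3

Analysis:
Reach set: {0,1,3,4,5,6,7,8}
  0: a→7  b→4  b→8  c→0  c→6  tau→1  [6 out]
  1: a→8  b→0  b→5  b→8  c→8  [5 out]
  3: ∅  [STUCK]
  4: a→3  [1 out]
  5: b→7  [1 out]
  6: ∅  [STUCK]
  7: b→0  tau→4  [2 out]
  8: a→4  b→1  [2 out]
trace reaching 3: b·a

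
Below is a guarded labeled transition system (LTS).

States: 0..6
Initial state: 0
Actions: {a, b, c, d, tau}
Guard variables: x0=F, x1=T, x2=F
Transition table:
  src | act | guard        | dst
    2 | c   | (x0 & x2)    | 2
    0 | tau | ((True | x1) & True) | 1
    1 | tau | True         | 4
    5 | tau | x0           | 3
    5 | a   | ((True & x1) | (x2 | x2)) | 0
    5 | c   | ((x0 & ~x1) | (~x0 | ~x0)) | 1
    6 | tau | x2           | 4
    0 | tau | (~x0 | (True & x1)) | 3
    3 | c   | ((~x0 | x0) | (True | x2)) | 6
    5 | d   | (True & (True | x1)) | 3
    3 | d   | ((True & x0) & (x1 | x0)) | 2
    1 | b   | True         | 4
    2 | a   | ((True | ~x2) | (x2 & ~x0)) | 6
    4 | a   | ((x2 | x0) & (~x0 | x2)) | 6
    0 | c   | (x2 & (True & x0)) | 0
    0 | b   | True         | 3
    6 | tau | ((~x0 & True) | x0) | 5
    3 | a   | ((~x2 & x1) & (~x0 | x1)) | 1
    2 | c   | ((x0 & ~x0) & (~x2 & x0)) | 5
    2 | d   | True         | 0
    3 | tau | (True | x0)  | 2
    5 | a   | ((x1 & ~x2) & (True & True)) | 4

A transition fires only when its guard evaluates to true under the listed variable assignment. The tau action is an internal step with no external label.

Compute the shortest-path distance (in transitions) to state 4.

Breadth-first toward 4:
  Layer 0: {0}
  Layer 1: {1,3}
  Layer 2: {2,4,6}
4 enters at depth 2; path tau·b

Answer: 2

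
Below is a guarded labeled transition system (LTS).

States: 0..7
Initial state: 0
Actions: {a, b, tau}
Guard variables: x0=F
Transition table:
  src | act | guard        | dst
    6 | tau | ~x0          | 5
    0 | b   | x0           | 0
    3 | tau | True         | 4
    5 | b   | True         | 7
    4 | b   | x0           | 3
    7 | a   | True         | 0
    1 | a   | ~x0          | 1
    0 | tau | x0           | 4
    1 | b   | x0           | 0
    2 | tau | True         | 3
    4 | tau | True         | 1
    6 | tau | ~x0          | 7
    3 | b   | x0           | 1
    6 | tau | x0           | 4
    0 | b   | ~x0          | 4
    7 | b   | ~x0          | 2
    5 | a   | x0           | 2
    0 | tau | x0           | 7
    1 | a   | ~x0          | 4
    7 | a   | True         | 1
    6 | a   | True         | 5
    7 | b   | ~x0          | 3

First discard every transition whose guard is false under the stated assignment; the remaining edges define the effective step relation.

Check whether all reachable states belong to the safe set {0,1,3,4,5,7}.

Allowed set {0,1,3,4,5,7}
Reachable = {0,1,4}
  0: safe
  1: safe
  4: safe

Answer: INVARIANT HOLDS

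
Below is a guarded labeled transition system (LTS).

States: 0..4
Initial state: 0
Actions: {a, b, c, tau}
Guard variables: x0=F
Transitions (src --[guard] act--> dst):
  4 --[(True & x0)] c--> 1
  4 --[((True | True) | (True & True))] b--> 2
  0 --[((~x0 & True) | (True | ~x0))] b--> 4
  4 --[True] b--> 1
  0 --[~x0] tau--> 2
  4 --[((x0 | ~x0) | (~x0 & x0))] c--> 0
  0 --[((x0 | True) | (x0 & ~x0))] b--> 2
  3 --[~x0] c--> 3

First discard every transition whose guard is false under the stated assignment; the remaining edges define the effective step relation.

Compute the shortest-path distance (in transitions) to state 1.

BFS to 1:
  L0 = {0}
  L1 = {2,4}
  L2 = {1}
first hit 1 at d=2 via b·b

Answer: 2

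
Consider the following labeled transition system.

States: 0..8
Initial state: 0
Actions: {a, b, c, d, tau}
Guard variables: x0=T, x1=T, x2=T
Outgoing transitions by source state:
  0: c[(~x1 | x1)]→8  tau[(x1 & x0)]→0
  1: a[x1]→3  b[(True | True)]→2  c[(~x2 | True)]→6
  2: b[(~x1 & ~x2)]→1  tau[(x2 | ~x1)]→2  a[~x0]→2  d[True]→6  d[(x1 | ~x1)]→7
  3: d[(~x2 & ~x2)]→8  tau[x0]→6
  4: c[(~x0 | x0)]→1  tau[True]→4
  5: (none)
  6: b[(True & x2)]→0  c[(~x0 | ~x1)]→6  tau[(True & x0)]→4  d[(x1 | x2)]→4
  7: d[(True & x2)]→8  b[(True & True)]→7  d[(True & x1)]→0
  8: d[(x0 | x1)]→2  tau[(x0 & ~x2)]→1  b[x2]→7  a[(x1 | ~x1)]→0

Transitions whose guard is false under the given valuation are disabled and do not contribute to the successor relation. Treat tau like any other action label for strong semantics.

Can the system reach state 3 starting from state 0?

20 transition(s) survive guard evaluation.
Layer 0: {0}
Layer 1: {8}  total {0,8}
Layer 2: {2,7}  total {0,2,7,8}
Layer 3: {6}  total {0,2,6,7,8}
Layer 4: {4}  total {0,2,4,6,7,8}
Layer 5: {1}  total {0,1,2,4,6,7,8}
Layer 6: {3}  total {0,1,2,3,4,6,7,8}
R = {0,1,2,3,4,6,7,8}
trace reaching 3: c·d·d·tau·c·a

Answer: REACHABLE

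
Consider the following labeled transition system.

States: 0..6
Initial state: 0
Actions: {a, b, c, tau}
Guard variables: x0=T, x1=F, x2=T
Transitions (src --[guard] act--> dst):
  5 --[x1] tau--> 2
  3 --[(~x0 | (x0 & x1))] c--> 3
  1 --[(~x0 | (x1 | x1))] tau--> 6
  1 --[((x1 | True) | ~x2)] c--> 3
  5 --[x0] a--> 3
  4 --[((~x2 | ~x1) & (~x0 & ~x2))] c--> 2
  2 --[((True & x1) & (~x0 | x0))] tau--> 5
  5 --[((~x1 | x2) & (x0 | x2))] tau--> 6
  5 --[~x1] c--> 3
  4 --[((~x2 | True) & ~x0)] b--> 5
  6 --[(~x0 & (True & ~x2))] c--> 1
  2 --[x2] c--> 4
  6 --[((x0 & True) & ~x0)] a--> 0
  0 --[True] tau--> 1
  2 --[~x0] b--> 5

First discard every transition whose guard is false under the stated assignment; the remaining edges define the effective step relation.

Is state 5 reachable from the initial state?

Answer: UNREACHABLE

Working:
Guard filter leaves 6 enabled edge(s).
Layer 0: {0}
Layer 1: {1}  now seen {0,1}
Layer 2: {3}  now seen {0,1,3}
Reachable = {0,1,3}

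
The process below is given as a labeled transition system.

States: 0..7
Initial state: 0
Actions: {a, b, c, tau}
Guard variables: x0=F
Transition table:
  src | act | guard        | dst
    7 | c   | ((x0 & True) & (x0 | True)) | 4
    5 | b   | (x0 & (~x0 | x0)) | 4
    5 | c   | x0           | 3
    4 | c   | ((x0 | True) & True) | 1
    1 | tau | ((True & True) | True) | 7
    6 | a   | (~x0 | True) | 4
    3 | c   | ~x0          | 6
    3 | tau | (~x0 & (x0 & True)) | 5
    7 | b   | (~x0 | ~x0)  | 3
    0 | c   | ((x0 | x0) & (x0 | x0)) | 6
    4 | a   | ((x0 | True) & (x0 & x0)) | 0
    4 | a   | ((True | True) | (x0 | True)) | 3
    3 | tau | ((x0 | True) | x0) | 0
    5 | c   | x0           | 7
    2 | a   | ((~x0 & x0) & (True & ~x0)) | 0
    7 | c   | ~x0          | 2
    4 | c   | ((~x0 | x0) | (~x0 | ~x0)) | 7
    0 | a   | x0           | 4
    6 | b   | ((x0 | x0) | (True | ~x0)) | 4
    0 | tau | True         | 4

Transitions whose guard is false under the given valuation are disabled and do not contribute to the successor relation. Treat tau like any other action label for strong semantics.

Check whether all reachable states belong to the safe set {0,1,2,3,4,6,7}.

Safe = {0,1,2,3,4,6,7}
Reach set: {0,1,2,3,4,6,7}
  0: ✓
  1: ✓
  2: ✓
  3: ✓
  4: ✓
  6: ✓
  7: ✓

Answer: INVARIANT HOLDS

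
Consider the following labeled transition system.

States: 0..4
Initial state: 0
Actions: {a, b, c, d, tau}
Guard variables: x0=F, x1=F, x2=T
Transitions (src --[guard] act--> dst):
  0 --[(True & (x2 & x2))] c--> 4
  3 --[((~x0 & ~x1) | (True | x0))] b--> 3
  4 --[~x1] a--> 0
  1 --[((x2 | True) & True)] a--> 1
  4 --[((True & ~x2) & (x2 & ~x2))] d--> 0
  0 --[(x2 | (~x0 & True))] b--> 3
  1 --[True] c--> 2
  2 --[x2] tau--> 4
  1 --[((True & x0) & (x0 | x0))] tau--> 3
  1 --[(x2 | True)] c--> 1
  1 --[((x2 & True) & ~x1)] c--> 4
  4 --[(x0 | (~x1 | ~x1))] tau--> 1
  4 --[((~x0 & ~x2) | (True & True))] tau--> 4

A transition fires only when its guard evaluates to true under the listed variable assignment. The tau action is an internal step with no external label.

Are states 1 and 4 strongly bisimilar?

Bisimulation quotient by refinement:
  P[0] = {{0,1,2,3,4}}
  P[1] = {{0},{1},{2},{3},{4}}
Fixed point at round 2; 5 class(es).
1∈{1}, 4∈{4}

Answer: NOT BISIMILAR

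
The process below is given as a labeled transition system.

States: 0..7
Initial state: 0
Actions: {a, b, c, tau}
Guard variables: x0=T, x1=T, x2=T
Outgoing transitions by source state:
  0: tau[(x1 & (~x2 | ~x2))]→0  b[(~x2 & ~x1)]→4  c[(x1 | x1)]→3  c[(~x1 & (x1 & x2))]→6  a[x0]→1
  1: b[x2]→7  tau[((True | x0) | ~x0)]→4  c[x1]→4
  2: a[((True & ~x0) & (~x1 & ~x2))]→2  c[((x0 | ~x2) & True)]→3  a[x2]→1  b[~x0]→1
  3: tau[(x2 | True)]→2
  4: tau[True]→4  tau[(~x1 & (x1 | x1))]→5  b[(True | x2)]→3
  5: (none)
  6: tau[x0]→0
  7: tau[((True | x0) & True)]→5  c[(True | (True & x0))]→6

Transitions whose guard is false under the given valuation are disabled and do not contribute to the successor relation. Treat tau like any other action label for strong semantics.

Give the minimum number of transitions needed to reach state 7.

Answer: 2

Analysis:
Layered search for 7:
  Layer 0: {0}
  Layer 1: {1,3}
  Layer 2: {2,4,7}
first hit 7 at d=2 via a·b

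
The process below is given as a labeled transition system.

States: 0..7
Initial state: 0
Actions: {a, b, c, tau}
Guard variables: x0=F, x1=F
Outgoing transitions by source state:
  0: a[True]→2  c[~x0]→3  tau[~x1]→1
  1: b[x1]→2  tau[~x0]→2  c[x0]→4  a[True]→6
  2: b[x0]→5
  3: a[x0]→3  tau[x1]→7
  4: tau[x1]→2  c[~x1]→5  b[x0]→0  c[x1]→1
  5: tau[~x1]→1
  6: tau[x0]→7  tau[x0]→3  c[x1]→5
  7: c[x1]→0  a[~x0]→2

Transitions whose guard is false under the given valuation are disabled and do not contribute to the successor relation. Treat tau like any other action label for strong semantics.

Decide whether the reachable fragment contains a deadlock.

R = {0,1,2,3,6}
  0: a→2  c→3  tau→1  [deg 3]
  1: a→6  tau→2  [deg 2]
  2: ∅  [STUCK]
  3: ∅  [STUCK]
  6: ∅  [STUCK]
Path to 2: a

Answer: DEADLOCK at state 2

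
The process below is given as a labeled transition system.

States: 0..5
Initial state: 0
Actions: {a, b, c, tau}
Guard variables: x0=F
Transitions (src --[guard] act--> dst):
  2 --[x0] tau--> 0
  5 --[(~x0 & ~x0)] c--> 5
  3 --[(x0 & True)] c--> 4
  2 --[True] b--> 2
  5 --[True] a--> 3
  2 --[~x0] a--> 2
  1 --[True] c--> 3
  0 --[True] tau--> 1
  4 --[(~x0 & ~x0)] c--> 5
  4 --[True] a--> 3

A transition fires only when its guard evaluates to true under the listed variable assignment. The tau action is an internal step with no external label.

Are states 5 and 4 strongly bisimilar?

Answer: BISIMILAR

Analysis:
Refine partition for ~:
  P[0] = {{0,1,2,3,4,5}}
  P[1] = {{0},{1},{2},{3},{4,5}}
5 equivalence class(es) (converged in 2)
class of 5: {4,5}; class of 4: {4,5}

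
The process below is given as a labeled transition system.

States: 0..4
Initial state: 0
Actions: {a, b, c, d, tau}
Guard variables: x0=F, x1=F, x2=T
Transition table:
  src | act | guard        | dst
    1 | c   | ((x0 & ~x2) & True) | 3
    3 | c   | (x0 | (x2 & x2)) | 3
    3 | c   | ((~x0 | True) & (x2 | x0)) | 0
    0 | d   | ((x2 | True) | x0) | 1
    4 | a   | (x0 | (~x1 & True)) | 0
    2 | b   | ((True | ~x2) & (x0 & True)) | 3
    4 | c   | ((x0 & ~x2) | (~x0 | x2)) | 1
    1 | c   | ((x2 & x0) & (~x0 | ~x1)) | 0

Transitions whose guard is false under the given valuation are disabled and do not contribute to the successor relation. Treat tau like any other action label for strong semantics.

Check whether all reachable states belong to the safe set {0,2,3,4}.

Answer: INVARIANT VIOLATED at state 1

Analysis:
Inv-set: {0,2,3,4}
R = {0,1}
  0: ✓
  1: ✗ unsafe
witness against invariant: d → 1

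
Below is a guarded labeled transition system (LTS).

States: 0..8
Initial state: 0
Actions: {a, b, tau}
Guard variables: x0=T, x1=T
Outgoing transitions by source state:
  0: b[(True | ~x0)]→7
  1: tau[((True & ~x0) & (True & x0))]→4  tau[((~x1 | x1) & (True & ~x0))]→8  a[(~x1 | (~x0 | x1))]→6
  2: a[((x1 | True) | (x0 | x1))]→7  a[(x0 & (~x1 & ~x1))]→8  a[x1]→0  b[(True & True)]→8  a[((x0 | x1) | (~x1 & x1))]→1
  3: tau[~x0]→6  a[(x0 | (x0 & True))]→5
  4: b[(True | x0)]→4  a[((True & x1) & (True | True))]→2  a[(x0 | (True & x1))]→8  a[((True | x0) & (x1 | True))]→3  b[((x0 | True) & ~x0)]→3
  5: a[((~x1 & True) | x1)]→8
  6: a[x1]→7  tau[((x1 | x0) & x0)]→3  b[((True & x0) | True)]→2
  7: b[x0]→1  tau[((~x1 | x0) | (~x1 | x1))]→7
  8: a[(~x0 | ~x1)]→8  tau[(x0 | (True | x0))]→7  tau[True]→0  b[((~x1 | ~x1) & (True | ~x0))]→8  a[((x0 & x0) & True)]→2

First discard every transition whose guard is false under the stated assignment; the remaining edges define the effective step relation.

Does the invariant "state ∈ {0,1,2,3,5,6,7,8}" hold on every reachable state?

Answer: INVARIANT HOLDS

Trace:
Inv-set: {0,1,2,3,5,6,7,8}
R = {0,1,2,3,5,6,7,8}
  0: ok
  1: ok
  2: ok
  3: ok
  5: ok
  6: ok
  7: ok
  8: ok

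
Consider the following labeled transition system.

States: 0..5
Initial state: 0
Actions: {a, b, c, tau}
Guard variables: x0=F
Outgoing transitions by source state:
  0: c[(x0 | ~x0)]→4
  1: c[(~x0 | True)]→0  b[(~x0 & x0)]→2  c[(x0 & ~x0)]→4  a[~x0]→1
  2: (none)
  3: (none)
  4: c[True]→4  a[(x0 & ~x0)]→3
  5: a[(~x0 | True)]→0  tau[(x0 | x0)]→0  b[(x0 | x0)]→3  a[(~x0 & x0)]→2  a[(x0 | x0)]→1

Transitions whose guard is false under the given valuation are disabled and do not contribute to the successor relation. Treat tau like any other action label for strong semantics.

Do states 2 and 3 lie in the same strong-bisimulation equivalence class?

Answer: BISIMILAR

Working:
Bisimulation quotient by refinement:
  π0 = {{0,1,2,3,4,5}}
  π1 = {{0,4},{1},{2,3},{5}}
Fixed point at round 2; 4 class(es).
2∈{2,3}, 3∈{2,3}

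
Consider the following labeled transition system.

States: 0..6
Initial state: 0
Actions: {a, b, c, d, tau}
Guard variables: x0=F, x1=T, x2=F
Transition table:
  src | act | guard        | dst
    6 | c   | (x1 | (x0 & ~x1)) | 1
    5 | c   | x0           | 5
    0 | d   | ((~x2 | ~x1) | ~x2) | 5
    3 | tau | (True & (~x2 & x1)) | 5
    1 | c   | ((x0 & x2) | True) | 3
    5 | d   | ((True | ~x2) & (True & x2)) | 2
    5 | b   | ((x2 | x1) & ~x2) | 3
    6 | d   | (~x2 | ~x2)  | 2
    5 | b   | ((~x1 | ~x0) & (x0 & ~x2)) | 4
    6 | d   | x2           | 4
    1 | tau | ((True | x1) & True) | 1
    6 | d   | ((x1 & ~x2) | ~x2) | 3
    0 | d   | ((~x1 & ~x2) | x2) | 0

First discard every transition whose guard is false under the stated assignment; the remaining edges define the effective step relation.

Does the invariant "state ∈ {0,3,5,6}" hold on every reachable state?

Answer: INVARIANT HOLDS

Trace:
Allowed set {0,3,5,6}
Reachable = {0,3,5}
  0: ok
  3: ok
  5: ok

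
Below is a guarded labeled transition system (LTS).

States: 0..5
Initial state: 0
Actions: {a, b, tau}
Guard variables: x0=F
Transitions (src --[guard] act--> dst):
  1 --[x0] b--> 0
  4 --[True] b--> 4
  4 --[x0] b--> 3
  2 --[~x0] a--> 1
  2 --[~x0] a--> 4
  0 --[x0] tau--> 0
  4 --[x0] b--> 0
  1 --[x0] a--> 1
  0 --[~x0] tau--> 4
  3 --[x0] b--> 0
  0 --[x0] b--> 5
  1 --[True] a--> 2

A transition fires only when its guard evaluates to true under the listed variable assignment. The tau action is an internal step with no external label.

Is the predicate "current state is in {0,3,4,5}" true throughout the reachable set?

Allowed set {0,3,4,5}
R = {0,4}
  0: ok
  4: ok

Answer: INVARIANT HOLDS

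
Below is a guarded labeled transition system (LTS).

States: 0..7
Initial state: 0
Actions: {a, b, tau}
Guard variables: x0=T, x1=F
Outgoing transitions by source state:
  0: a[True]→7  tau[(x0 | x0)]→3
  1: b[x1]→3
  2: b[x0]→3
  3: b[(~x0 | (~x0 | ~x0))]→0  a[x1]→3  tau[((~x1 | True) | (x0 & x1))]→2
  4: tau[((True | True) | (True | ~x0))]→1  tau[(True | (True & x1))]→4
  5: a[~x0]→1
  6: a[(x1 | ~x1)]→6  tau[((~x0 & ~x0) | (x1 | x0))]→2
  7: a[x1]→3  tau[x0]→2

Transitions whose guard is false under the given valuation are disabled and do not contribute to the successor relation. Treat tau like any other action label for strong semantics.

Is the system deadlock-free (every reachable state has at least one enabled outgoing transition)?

R = {0,2,3,7}
  0: a→7  tau→3  [deg 2]
  2: b→3  [deg 1]
  3: tau→2  [deg 1]
  7: tau→2  [deg 1]

Answer: DEADLOCK-FREE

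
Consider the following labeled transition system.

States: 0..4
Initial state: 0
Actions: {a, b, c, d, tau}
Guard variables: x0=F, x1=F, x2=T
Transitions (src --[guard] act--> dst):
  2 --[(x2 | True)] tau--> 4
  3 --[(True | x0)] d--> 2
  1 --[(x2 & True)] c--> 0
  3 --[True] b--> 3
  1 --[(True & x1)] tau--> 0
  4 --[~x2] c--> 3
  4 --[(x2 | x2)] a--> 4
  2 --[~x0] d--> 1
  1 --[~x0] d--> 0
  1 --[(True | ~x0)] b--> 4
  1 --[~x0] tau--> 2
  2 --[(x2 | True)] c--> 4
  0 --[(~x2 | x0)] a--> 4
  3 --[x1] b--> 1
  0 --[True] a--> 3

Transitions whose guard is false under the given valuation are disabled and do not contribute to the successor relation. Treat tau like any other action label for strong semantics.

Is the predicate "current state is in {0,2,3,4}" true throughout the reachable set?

Inv-set: {0,2,3,4}
Reach set: {0,1,2,3,4}
  0: ok
  1: VIOLATES
  2: ok
  3: ok
  4: ok
witness against invariant: a·d·d → 1

Answer: INVARIANT VIOLATED at state 1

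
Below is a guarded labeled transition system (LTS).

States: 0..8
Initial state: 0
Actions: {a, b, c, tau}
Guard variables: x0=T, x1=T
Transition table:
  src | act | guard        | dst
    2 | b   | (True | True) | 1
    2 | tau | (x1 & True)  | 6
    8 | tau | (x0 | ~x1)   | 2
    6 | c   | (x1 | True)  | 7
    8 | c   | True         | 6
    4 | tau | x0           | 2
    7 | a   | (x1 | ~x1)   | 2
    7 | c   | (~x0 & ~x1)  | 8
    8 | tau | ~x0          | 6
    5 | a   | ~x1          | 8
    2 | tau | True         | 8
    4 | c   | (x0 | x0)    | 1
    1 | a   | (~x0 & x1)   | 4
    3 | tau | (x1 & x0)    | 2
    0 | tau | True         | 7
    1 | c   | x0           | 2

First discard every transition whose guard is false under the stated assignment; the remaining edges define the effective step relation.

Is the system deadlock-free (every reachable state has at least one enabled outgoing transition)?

Reach set: {0,1,2,6,7,8}
  0: tau→7  [1 exit(s)]
  1: c→2  [1 exit(s)]
  2: b→1  tau→6  tau→8  [3 exit(s)]
  6: c→7  [1 exit(s)]
  7: a→2  [1 exit(s)]
  8: c→6  tau→2  [2 exit(s)]

Answer: DEADLOCK-FREE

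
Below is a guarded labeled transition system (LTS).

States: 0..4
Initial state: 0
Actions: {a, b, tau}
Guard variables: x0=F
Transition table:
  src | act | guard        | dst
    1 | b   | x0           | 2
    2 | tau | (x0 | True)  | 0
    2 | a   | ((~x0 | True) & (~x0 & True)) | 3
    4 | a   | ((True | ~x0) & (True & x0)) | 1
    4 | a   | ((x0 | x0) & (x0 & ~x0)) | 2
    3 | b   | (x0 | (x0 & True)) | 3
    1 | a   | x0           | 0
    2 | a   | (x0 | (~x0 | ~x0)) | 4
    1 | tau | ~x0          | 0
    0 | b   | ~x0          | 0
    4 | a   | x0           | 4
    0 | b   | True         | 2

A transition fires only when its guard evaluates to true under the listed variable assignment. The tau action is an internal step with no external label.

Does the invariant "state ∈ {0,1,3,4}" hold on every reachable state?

Answer: INVARIANT VIOLATED at state 2

Working:
Inv-set: {0,1,3,4}
Reachable = {0,2,3,4}
  0: ok
  2: VIOLATES
  3: ok
  4: ok
reach 2 via b — violates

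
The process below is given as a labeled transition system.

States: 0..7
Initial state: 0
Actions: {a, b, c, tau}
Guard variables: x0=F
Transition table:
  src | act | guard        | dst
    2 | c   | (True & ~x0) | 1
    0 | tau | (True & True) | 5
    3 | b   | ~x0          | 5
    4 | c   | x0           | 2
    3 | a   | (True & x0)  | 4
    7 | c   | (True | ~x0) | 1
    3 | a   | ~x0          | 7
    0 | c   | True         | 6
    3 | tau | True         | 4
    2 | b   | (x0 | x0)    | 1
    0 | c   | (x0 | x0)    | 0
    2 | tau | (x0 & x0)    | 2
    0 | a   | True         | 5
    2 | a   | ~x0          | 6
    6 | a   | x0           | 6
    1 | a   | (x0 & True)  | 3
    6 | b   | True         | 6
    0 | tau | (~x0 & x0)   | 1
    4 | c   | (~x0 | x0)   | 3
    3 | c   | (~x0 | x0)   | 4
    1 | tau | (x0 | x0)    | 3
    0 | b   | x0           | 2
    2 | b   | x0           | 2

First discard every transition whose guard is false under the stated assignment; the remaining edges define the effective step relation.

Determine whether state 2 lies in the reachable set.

12 transition(s) survive guard evaluation.
depth 0: {0}
depth 1: {5,6}  total {0,5,6}
Reachable = {0,5,6}

Answer: UNREACHABLE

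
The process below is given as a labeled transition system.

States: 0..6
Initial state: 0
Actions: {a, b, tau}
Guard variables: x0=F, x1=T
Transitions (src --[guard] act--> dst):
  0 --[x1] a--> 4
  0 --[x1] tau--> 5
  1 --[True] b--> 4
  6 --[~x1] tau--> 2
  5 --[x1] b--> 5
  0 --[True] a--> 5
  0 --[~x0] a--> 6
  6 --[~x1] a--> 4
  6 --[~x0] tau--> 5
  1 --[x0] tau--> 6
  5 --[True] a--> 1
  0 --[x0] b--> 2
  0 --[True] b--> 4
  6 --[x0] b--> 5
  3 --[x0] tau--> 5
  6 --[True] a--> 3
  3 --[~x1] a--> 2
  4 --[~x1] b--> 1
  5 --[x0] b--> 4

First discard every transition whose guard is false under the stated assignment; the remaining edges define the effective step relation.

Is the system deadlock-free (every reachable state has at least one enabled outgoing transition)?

Reach set: {0,1,3,4,5,6}
  0: a→4  a→5  a→6  b→4  tau→5  [5 out]
  1: b→4  [1 out]
  3: ∅  [no exit]
  4: ∅  [no exit]
  5: a→1  b→5  [2 out]
  6: a→3  tau→5  [2 out]
witness 3: a·a

Answer: DEADLOCK at state 3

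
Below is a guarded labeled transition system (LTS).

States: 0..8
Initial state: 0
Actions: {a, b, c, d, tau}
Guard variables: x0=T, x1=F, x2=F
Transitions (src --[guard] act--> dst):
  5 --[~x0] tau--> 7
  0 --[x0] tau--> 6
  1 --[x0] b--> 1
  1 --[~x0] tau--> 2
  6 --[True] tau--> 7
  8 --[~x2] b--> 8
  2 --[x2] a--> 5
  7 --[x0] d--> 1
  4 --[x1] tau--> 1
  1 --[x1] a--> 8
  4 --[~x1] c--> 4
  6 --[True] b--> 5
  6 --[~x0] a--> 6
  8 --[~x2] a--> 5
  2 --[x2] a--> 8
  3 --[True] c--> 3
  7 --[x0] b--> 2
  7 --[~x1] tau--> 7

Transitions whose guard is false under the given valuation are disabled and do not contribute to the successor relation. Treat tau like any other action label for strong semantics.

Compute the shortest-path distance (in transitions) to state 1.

Answer: 3

Analysis:
Breadth-first toward 1:
  L0 = {0}
  L1 = {6}
  L2 = {5,7}
  L3 = {1,2}
1 enters at depth 3; path tau·tau·d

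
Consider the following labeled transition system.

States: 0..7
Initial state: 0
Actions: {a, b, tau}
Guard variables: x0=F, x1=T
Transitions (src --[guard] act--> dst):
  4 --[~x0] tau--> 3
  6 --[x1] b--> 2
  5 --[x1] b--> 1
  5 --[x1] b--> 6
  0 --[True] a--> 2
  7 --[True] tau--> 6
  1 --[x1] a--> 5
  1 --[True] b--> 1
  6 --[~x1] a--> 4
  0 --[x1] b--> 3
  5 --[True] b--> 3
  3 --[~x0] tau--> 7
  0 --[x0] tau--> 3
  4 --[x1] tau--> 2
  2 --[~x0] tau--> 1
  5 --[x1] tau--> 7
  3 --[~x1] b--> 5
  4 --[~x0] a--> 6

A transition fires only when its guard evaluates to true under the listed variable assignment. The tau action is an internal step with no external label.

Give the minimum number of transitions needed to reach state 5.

BFS to 5:
  depth 0: {0}
  depth 1: {2,3}
  depth 2: {1,7}
  depth 3: {5,6}
5 enters at depth 3; path a·tau·a

Answer: 3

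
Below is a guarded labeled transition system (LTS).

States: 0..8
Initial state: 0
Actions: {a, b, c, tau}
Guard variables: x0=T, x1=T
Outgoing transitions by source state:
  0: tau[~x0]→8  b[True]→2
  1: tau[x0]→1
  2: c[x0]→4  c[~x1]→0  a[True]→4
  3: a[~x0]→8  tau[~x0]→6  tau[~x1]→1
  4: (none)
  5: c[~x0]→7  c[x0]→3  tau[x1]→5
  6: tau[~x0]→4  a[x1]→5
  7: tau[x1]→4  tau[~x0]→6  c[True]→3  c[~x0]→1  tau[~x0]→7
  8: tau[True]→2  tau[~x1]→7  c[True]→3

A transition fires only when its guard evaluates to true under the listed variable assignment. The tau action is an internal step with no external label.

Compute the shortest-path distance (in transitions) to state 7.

Answer: UNREACHABLE

Analysis:
Layered search for 7:
  Layer 0: {0}
  Layer 1: {2}
  Layer 2: {4}
7 never appears.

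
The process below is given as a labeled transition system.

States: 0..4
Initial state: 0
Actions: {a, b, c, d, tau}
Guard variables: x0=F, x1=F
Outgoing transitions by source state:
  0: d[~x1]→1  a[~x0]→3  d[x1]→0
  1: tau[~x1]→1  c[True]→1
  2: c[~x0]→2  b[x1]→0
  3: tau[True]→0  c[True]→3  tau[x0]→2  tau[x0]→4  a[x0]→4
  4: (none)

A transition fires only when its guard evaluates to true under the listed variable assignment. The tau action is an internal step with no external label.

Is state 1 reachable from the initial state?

7 transition(s) survive guard evaluation.
depth 0: {0}
depth 1: {1,3}  cumulative {0,1,3}
Reachable = {0,1,3}
witness 1: d

Answer: REACHABLE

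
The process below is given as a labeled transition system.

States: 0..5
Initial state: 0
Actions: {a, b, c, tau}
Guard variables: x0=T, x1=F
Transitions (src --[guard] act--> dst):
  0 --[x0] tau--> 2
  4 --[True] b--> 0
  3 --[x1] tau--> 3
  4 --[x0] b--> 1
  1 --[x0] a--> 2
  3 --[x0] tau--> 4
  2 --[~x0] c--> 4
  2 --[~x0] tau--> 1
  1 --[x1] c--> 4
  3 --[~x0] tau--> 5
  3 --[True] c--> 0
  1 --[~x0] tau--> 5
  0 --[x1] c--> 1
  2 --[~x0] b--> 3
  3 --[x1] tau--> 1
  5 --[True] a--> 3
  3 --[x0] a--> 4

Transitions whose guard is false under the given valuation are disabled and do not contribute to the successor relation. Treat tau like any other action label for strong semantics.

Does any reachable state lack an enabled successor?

Answer: DEADLOCK at state 2

Working:
Reachable = {0,2}
  0: tau→2  [1 exit(s)]
  2: ∅  [no exit]
Path to 2: tau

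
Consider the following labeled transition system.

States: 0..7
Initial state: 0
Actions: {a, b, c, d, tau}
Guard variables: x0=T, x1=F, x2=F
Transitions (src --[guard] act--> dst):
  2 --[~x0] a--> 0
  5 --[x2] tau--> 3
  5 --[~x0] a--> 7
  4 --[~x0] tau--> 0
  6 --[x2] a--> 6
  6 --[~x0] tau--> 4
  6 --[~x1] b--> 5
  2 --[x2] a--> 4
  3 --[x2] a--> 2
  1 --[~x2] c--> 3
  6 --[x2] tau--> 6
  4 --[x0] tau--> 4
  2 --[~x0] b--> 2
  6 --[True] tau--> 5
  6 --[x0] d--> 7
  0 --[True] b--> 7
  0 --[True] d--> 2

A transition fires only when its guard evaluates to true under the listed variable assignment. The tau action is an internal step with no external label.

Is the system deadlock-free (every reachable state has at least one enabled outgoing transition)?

Answer: DEADLOCK at state 2

Working:
R = {0,2,7}
  0: b→7  d→2  [2 exit(s)]
  2: ∅  [deadlock]
  7: ∅  [deadlock]
Path to 2: d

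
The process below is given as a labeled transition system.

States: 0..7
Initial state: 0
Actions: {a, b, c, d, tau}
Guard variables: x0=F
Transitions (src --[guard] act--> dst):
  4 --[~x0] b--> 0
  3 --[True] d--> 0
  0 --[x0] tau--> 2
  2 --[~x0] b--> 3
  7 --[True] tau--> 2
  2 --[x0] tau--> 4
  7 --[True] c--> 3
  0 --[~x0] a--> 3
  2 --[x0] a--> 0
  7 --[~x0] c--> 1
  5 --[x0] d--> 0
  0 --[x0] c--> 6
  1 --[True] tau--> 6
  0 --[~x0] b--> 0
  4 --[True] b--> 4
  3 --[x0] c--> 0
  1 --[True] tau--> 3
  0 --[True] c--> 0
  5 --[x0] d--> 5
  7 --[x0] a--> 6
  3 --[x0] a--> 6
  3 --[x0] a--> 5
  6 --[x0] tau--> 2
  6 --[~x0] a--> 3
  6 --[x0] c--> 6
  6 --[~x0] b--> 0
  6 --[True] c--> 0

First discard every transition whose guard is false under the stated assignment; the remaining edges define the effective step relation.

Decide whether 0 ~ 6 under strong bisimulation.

Compute ~ classes (split until stable):
  π0 = {{0,1,2,3,4,5,6,7}}
  π1 = {{0,6},{1},{2,4},{3},{5},{7}}
  π2 = {{0,6},{1},{2},{3},{4},{5},{7}}
stable after 3 split(s): 7 block(s)
[0]={0,6}  [6]={0,6}

Answer: BISIMILAR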